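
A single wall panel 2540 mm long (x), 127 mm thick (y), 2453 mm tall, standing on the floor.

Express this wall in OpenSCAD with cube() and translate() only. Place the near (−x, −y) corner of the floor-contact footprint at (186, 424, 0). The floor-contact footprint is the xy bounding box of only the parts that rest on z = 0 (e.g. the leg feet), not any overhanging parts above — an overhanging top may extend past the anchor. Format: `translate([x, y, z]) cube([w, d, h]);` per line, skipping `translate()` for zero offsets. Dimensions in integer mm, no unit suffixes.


translate([186, 424, 0]) cube([2540, 127, 2453]);


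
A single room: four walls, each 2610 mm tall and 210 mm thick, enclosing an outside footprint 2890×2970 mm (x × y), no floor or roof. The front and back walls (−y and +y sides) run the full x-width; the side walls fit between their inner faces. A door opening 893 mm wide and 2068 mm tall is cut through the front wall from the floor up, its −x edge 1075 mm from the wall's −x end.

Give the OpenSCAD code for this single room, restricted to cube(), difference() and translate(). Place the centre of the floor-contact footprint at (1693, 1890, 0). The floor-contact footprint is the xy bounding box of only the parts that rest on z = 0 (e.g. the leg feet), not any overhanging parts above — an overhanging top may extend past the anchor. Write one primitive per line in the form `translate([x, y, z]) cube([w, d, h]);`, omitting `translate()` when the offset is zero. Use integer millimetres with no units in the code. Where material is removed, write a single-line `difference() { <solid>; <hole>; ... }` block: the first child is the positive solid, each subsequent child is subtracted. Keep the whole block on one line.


difference() { translate([248, 405, 0]) cube([2890, 210, 2610]); translate([1323, 405, 0]) cube([893, 210, 2068]); }
translate([248, 3165, 0]) cube([2890, 210, 2610]);
translate([248, 615, 0]) cube([210, 2550, 2610]);
translate([2928, 615, 0]) cube([210, 2550, 2610]);


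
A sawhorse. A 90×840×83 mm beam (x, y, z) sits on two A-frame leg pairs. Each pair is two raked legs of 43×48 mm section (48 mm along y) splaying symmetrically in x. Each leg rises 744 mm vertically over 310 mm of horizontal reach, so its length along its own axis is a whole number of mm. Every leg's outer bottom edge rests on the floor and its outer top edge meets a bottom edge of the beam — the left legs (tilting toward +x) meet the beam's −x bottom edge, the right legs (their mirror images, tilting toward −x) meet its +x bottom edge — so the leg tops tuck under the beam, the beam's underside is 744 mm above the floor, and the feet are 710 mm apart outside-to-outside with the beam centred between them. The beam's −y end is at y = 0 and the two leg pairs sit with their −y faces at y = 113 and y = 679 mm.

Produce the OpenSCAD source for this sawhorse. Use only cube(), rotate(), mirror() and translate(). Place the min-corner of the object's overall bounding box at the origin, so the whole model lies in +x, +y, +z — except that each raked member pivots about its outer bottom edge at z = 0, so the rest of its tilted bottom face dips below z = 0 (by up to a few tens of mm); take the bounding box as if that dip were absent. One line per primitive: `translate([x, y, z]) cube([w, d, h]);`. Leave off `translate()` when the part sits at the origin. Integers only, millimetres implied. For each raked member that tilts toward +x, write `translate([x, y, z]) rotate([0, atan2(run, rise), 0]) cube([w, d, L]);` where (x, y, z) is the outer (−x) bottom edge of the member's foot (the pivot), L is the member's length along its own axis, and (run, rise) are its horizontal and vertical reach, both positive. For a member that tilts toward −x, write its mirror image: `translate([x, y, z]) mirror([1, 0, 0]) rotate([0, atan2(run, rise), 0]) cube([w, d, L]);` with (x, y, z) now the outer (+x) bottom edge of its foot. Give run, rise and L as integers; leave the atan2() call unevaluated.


translate([310, 0, 744]) cube([90, 840, 83]);
translate([0, 113, 0]) rotate([0, atan2(310, 744), 0]) cube([43, 48, 806]);
translate([710, 113, 0]) mirror([1, 0, 0]) rotate([0, atan2(310, 744), 0]) cube([43, 48, 806]);
translate([0, 679, 0]) rotate([0, atan2(310, 744), 0]) cube([43, 48, 806]);
translate([710, 679, 0]) mirror([1, 0, 0]) rotate([0, atan2(310, 744), 0]) cube([43, 48, 806]);


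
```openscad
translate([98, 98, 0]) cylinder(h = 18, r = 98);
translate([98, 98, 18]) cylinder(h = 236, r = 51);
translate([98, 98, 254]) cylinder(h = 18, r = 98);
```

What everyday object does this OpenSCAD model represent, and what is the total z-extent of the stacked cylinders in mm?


A spool. The overall height is 272 mm.

Three coaxial cylinders, large–small–large — a spool. Two 18 mm flanges and a 236 mm core give 18 + 236 + 18 = 272 mm.


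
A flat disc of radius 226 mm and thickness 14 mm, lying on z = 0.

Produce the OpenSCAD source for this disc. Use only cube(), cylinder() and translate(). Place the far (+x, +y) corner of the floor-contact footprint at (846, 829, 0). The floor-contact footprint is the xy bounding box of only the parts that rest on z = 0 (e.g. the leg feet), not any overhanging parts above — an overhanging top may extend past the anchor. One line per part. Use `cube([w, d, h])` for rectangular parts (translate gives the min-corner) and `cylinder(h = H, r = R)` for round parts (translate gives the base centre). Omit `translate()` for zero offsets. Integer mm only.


translate([620, 603, 0]) cylinder(h = 14, r = 226);


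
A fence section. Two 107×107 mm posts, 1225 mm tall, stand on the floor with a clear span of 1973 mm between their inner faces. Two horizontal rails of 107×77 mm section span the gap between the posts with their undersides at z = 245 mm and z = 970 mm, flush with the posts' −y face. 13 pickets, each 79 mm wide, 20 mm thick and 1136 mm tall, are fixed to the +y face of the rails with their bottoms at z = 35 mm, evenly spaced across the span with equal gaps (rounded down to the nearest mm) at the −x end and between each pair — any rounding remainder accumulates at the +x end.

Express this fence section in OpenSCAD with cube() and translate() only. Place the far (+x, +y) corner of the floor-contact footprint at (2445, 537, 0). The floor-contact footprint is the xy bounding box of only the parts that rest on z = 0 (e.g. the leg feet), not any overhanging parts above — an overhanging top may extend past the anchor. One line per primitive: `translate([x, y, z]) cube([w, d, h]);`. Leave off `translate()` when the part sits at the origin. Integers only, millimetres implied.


translate([258, 430, 0]) cube([107, 107, 1225]);
translate([2338, 430, 0]) cube([107, 107, 1225]);
translate([365, 430, 245]) cube([1973, 107, 77]);
translate([365, 430, 970]) cube([1973, 107, 77]);
translate([432, 537, 35]) cube([79, 20, 1136]);
translate([578, 537, 35]) cube([79, 20, 1136]);
translate([724, 537, 35]) cube([79, 20, 1136]);
translate([870, 537, 35]) cube([79, 20, 1136]);
translate([1016, 537, 35]) cube([79, 20, 1136]);
translate([1162, 537, 35]) cube([79, 20, 1136]);
translate([1308, 537, 35]) cube([79, 20, 1136]);
translate([1454, 537, 35]) cube([79, 20, 1136]);
translate([1600, 537, 35]) cube([79, 20, 1136]);
translate([1746, 537, 35]) cube([79, 20, 1136]);
translate([1892, 537, 35]) cube([79, 20, 1136]);
translate([2038, 537, 35]) cube([79, 20, 1136]);
translate([2184, 537, 35]) cube([79, 20, 1136]);


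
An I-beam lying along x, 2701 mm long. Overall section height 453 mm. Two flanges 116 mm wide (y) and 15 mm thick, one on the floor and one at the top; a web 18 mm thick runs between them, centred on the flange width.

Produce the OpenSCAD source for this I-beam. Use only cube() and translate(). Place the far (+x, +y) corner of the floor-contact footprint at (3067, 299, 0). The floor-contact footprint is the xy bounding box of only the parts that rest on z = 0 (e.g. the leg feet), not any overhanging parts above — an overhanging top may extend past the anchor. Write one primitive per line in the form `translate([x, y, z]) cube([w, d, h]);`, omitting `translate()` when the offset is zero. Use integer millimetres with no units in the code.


translate([366, 183, 0]) cube([2701, 116, 15]);
translate([366, 232, 15]) cube([2701, 18, 423]);
translate([366, 183, 438]) cube([2701, 116, 15]);


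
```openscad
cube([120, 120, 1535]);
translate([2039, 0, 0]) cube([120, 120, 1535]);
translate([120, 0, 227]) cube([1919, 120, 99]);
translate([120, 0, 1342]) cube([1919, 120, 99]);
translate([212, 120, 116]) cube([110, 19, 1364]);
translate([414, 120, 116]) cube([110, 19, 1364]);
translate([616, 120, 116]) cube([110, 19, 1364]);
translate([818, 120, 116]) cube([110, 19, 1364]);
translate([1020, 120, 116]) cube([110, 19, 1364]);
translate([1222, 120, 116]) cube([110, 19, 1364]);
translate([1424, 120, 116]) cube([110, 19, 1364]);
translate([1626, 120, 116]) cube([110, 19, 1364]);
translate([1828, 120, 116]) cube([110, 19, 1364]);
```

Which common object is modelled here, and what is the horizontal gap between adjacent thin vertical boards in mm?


A fence section. The picket gap is 92 mm.

Two posts, two rails, 9 pickets — a fence section. Span 1919 mm holds 9 pickets of 110 mm with 10 equal gaps: ⌊(1919 − 9·110) / 10⌋ = 92 mm.


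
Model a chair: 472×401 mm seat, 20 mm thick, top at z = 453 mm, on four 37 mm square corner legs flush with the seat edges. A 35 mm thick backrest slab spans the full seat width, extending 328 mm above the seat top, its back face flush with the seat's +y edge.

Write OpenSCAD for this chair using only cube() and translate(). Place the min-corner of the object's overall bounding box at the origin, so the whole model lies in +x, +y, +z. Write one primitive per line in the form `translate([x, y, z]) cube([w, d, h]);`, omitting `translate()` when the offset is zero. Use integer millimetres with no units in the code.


translate([0, 0, 433]) cube([472, 401, 20]);
cube([37, 37, 433]);
translate([435, 0, 0]) cube([37, 37, 433]);
translate([0, 364, 0]) cube([37, 37, 433]);
translate([435, 364, 0]) cube([37, 37, 433]);
translate([0, 366, 453]) cube([472, 35, 328]);


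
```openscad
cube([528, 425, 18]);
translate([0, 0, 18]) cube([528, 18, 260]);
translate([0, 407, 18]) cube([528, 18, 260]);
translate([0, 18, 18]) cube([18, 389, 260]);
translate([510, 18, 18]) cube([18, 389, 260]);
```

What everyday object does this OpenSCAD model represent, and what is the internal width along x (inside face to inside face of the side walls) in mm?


An open box. The internal width is 492 mm.

A 528×425 base slab with four walls standing on it — an open box. The base is 528 mm wide and the walls are 18 mm thick, so the internal width is 528 − 2 × 18 = 492 mm.


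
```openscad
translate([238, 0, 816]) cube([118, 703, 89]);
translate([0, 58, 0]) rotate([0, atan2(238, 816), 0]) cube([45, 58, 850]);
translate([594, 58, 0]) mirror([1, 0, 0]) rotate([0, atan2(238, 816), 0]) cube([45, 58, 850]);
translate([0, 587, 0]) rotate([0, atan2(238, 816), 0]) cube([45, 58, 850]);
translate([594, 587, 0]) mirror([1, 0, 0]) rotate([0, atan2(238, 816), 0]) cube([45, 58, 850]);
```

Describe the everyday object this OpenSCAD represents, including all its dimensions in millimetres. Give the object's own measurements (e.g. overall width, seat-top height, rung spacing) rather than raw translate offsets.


A sawhorse. A 118×703×89 mm beam (x, y, z) sits on two A-frame leg pairs. Each pair is two raked legs of 45×58 mm section (58 mm along y) splaying symmetrically in x. Each leg rises 816 mm vertically over 238 mm of horizontal reach and is 850 mm long along its own axis. Every leg's outer bottom edge rests on the floor and its outer top edge meets a bottom edge of the beam — the left legs (tilting toward +x) meet the beam's −x bottom edge, the right legs (their mirror images, tilting toward −x) meet its +x bottom edge — so the leg tops tuck under the beam, the beam's underside is 816 mm above the floor, and the feet are 594 mm apart outside-to-outside with the beam centred between them. The two leg pairs are set in 58 mm from either end of the beam.


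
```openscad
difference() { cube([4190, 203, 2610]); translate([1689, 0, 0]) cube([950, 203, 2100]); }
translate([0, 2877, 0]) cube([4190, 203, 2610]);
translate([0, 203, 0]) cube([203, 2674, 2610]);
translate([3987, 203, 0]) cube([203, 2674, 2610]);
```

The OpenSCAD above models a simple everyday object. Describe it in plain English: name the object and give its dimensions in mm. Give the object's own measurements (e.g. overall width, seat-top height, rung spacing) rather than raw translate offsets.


A single room: four walls, each 2610 mm tall and 203 mm thick, enclosing an outside footprint 4190×3080 mm (x × y), no floor or roof. The front and back walls (−y and +y sides) run the full x-width; the side walls fit between their inner faces. A door opening 950 mm wide and 2100 mm tall is cut through the front wall from the floor up, its −x edge 1689 mm from the wall's −x end.


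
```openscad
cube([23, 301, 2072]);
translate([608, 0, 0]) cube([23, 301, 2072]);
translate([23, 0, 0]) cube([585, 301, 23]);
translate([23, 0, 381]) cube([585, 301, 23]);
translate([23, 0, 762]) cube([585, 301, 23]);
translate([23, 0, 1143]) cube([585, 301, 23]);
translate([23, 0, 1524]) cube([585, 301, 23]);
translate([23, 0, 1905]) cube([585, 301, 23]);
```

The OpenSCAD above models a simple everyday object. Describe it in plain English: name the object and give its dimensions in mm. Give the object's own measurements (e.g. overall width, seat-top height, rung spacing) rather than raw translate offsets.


An open bookshelf. Two side panels, each 23 mm thick, 301 mm deep and 2072 mm tall, stand 631 mm apart (outside-to-outside). Between them sit 6 shelves, each 23 mm thick and 301 mm deep, spanning the full gap between the sides. The bottom shelf rests on the floor (its underside at z = 0) and the clear gap between one shelf's top and the next shelf's underside is 358 mm.


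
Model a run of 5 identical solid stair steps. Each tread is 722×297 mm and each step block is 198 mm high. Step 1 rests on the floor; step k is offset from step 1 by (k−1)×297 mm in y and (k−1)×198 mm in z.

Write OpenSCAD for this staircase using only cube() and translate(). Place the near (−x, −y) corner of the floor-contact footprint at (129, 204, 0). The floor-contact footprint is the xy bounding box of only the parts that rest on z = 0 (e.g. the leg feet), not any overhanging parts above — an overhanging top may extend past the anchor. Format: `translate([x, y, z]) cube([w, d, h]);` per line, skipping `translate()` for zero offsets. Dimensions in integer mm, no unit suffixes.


translate([129, 204, 0]) cube([722, 297, 198]);
translate([129, 501, 198]) cube([722, 297, 198]);
translate([129, 798, 396]) cube([722, 297, 198]);
translate([129, 1095, 594]) cube([722, 297, 198]);
translate([129, 1392, 792]) cube([722, 297, 198]);


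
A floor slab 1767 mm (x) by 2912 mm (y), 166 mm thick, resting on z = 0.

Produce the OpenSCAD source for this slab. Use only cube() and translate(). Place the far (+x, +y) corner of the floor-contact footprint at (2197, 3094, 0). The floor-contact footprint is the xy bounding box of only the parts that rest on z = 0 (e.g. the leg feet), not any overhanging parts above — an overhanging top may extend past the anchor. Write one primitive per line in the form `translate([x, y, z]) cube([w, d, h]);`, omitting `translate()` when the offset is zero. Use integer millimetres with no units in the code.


translate([430, 182, 0]) cube([1767, 2912, 166]);


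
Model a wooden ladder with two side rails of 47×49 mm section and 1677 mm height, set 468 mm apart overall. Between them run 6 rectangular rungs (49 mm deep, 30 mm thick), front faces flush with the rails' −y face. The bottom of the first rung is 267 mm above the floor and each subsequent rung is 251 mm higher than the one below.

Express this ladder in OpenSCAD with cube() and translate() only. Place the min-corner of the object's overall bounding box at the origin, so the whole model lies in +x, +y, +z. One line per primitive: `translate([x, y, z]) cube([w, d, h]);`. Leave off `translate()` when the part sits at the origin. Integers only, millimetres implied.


cube([47, 49, 1677]);
translate([421, 0, 0]) cube([47, 49, 1677]);
translate([47, 0, 267]) cube([374, 49, 30]);
translate([47, 0, 518]) cube([374, 49, 30]);
translate([47, 0, 769]) cube([374, 49, 30]);
translate([47, 0, 1020]) cube([374, 49, 30]);
translate([47, 0, 1271]) cube([374, 49, 30]);
translate([47, 0, 1522]) cube([374, 49, 30]);


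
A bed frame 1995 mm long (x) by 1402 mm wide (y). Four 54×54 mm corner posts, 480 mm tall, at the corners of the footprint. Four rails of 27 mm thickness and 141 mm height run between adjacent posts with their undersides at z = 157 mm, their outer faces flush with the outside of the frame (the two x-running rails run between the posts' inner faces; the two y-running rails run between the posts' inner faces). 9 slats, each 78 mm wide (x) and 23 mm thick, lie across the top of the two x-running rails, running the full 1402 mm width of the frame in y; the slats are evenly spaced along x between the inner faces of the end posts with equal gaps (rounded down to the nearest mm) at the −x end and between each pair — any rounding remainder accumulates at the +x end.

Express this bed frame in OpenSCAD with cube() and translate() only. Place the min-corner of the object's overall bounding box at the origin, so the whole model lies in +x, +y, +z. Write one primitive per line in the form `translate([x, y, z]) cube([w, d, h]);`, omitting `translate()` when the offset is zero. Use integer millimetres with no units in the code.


// slat z = rail_z + rail_h = 157 + 141 = 298
// slat gap = ⌊(1887 − 9·78) / 10⌋ = 118
cube([54, 54, 480]);
translate([0, 1348, 0]) cube([54, 54, 480]);
translate([1941, 0, 0]) cube([54, 54, 480]);
translate([1941, 1348, 0]) cube([54, 54, 480]);
translate([54, 0, 157]) cube([1887, 27, 141]);
translate([54, 1375, 157]) cube([1887, 27, 141]);
translate([0, 54, 157]) cube([27, 1294, 141]);
translate([1968, 54, 157]) cube([27, 1294, 141]);
translate([172, 0, 298]) cube([78, 1402, 23]);
translate([368, 0, 298]) cube([78, 1402, 23]);
translate([564, 0, 298]) cube([78, 1402, 23]);
translate([760, 0, 298]) cube([78, 1402, 23]);
translate([956, 0, 298]) cube([78, 1402, 23]);
translate([1152, 0, 298]) cube([78, 1402, 23]);
translate([1348, 0, 298]) cube([78, 1402, 23]);
translate([1544, 0, 298]) cube([78, 1402, 23]);
translate([1740, 0, 298]) cube([78, 1402, 23]);


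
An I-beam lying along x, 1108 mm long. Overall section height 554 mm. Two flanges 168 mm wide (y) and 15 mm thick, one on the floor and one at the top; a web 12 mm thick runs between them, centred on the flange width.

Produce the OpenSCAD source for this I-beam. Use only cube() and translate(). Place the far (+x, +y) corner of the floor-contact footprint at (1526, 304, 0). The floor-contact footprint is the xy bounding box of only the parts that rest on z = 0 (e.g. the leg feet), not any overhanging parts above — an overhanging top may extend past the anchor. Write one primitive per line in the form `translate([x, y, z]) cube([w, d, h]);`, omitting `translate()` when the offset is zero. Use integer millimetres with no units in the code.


translate([418, 136, 0]) cube([1108, 168, 15]);
translate([418, 214, 15]) cube([1108, 12, 524]);
translate([418, 136, 539]) cube([1108, 168, 15]);


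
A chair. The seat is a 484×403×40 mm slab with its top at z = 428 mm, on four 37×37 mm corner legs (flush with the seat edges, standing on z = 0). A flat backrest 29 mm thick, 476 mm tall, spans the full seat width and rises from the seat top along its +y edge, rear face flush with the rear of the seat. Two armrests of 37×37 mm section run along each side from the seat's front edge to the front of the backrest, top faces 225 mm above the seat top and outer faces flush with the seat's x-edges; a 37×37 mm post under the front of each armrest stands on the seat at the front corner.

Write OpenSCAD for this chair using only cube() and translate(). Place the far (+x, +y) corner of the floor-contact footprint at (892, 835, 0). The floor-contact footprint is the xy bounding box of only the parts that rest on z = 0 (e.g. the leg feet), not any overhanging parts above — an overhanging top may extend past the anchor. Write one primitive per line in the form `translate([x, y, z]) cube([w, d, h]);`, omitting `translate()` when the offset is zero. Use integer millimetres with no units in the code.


translate([408, 432, 388]) cube([484, 403, 40]);
translate([408, 432, 0]) cube([37, 37, 388]);
translate([855, 432, 0]) cube([37, 37, 388]);
translate([408, 798, 0]) cube([37, 37, 388]);
translate([855, 798, 0]) cube([37, 37, 388]);
translate([408, 806, 428]) cube([484, 29, 476]);
translate([408, 432, 616]) cube([37, 374, 37]);
translate([855, 432, 616]) cube([37, 374, 37]);
translate([408, 432, 428]) cube([37, 37, 188]);
translate([855, 432, 428]) cube([37, 37, 188]);


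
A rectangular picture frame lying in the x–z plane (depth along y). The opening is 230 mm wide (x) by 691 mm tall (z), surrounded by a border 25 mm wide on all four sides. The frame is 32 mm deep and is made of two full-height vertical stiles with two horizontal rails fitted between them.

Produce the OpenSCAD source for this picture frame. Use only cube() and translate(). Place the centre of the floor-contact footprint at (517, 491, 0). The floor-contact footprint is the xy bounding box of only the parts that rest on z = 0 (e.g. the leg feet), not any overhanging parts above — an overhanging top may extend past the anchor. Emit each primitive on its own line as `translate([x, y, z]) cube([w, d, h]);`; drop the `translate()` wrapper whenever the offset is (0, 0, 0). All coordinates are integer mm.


translate([377, 475, 0]) cube([25, 32, 741]);
translate([632, 475, 0]) cube([25, 32, 741]);
translate([402, 475, 0]) cube([230, 32, 25]);
translate([402, 475, 716]) cube([230, 32, 25]);


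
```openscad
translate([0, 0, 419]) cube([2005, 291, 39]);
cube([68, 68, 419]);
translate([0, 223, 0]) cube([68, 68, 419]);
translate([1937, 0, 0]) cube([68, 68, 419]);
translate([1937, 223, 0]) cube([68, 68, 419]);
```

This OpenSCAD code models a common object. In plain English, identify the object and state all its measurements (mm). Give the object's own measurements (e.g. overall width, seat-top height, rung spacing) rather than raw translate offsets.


A long wooden bench with a 2005 mm (x) × 291 mm (y) seat, 39 mm thick, its top surface 458 mm above the floor. Four 68 mm square legs at the seat corners, flush with the edges, run from z = 0 to the seat underside.


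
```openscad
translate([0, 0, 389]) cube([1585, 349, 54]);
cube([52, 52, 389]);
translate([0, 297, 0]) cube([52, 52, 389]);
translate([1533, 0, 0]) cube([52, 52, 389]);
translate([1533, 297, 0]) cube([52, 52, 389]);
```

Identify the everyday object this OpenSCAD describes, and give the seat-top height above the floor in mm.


A bench. The seat-top height is 443 mm.

A long slab on four corner posts — a bench. The slab sits at z = 389 with thickness 54, so the top is 389 + 54 = 443 mm.


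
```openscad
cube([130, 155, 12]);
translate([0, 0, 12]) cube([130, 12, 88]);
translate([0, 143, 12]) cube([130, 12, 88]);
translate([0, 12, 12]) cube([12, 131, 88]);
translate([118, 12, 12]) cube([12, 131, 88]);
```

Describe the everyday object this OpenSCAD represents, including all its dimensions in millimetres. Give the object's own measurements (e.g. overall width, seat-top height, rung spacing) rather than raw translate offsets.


An open-topped rectangular box: outside dimensions 130×155×100 mm, with a uniform wall and base thickness of 12 mm. The base is a full 130×155 slab on the floor; four walls sit on top of the base. The front and back walls (the −y and +y sides) span the full width; the two side walls fit between them.


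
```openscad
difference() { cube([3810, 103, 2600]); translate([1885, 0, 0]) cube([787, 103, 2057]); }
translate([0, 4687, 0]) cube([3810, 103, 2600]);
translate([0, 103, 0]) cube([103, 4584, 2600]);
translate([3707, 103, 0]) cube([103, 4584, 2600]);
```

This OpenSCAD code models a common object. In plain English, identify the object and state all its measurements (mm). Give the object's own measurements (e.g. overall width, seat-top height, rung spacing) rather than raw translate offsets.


A single room: four walls, each 2600 mm tall and 103 mm thick, enclosing an outside footprint 3810×4790 mm (x × y), no floor or roof. The front and back walls (−y and +y sides) run the full x-width; the side walls fit between their inner faces. A door opening 787 mm wide and 2057 mm tall is cut through the front wall from the floor up, its −x edge 1885 mm from the wall's −x end.


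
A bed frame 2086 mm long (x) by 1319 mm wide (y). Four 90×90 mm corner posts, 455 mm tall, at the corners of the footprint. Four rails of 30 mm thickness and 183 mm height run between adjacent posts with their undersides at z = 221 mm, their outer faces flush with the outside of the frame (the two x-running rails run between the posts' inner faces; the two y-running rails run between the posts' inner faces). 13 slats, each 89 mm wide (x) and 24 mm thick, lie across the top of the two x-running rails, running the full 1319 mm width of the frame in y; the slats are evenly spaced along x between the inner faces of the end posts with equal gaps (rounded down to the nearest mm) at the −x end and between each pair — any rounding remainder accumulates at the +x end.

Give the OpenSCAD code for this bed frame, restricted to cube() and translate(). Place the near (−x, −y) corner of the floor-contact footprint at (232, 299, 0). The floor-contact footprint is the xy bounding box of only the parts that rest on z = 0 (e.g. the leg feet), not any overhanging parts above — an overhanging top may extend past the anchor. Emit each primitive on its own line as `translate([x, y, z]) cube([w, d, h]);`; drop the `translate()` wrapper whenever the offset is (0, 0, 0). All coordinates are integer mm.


translate([232, 299, 0]) cube([90, 90, 455]);
translate([232, 1528, 0]) cube([90, 90, 455]);
translate([2228, 299, 0]) cube([90, 90, 455]);
translate([2228, 1528, 0]) cube([90, 90, 455]);
translate([322, 299, 221]) cube([1906, 30, 183]);
translate([322, 1588, 221]) cube([1906, 30, 183]);
translate([232, 389, 221]) cube([30, 1139, 183]);
translate([2288, 389, 221]) cube([30, 1139, 183]);
translate([375, 299, 404]) cube([89, 1319, 24]);
translate([517, 299, 404]) cube([89, 1319, 24]);
translate([659, 299, 404]) cube([89, 1319, 24]);
translate([801, 299, 404]) cube([89, 1319, 24]);
translate([943, 299, 404]) cube([89, 1319, 24]);
translate([1085, 299, 404]) cube([89, 1319, 24]);
translate([1227, 299, 404]) cube([89, 1319, 24]);
translate([1369, 299, 404]) cube([89, 1319, 24]);
translate([1511, 299, 404]) cube([89, 1319, 24]);
translate([1653, 299, 404]) cube([89, 1319, 24]);
translate([1795, 299, 404]) cube([89, 1319, 24]);
translate([1937, 299, 404]) cube([89, 1319, 24]);
translate([2079, 299, 404]) cube([89, 1319, 24]);


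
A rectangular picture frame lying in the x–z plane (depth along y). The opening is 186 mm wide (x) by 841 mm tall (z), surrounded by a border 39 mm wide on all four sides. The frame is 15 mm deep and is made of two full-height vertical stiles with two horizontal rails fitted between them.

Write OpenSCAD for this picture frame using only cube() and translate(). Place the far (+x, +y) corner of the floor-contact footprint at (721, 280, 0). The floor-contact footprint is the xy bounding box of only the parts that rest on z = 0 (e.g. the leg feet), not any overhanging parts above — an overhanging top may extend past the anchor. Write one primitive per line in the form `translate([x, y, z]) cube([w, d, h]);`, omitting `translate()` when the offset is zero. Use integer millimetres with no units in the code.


translate([457, 265, 0]) cube([39, 15, 919]);
translate([682, 265, 0]) cube([39, 15, 919]);
translate([496, 265, 0]) cube([186, 15, 39]);
translate([496, 265, 880]) cube([186, 15, 39]);


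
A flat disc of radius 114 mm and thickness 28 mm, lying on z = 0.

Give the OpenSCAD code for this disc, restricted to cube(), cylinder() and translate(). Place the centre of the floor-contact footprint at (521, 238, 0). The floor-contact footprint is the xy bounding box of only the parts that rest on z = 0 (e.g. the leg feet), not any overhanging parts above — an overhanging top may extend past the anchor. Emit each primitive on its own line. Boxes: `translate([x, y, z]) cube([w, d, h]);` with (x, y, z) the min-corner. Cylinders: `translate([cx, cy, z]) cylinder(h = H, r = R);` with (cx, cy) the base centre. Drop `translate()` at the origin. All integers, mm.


translate([521, 238, 0]) cylinder(h = 28, r = 114);


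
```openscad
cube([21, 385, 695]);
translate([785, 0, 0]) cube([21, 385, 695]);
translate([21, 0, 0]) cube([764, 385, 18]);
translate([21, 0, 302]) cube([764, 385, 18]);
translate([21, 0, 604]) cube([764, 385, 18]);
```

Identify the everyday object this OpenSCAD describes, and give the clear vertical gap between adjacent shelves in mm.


A bookshelf. The clear shelf gap is 284 mm.

Two tall side panels with 3 horizontal boards between them — a bookshelf. The first two shelf undersides are at z = 0 and z = 302; with shelf thickness 18, the clear gap is 302 − 0 − 18 = 284 mm.


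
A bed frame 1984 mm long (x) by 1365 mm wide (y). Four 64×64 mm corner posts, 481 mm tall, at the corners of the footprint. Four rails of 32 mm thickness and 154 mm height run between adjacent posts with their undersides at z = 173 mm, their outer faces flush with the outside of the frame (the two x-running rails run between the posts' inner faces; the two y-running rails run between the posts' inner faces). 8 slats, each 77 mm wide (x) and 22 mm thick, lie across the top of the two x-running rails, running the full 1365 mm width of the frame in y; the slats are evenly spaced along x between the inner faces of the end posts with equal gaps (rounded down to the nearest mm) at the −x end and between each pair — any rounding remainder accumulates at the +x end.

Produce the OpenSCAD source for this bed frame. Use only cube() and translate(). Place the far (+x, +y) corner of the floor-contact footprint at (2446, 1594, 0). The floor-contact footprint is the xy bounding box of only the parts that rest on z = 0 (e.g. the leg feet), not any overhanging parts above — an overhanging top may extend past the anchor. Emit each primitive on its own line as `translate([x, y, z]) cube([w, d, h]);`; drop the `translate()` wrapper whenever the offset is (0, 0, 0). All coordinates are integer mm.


translate([462, 229, 0]) cube([64, 64, 481]);
translate([462, 1530, 0]) cube([64, 64, 481]);
translate([2382, 229, 0]) cube([64, 64, 481]);
translate([2382, 1530, 0]) cube([64, 64, 481]);
translate([526, 229, 173]) cube([1856, 32, 154]);
translate([526, 1562, 173]) cube([1856, 32, 154]);
translate([462, 293, 173]) cube([32, 1237, 154]);
translate([2414, 293, 173]) cube([32, 1237, 154]);
translate([663, 229, 327]) cube([77, 1365, 22]);
translate([877, 229, 327]) cube([77, 1365, 22]);
translate([1091, 229, 327]) cube([77, 1365, 22]);
translate([1305, 229, 327]) cube([77, 1365, 22]);
translate([1519, 229, 327]) cube([77, 1365, 22]);
translate([1733, 229, 327]) cube([77, 1365, 22]);
translate([1947, 229, 327]) cube([77, 1365, 22]);
translate([2161, 229, 327]) cube([77, 1365, 22]);


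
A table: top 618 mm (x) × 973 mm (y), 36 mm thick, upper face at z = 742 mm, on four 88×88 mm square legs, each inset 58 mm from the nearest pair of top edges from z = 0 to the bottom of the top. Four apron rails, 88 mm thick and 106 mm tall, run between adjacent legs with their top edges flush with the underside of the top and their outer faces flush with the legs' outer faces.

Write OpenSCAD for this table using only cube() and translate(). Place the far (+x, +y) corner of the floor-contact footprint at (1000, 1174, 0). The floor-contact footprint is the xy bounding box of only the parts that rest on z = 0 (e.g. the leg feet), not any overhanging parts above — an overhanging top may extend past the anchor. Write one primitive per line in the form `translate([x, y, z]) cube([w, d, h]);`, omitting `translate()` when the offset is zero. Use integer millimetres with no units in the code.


// leg_h = 742 - 36 = 706
// apron z = 706 - 106 = 600
translate([440, 259, 706]) cube([618, 973, 36]);
translate([498, 317, 0]) cube([88, 88, 706]);
translate([912, 317, 0]) cube([88, 88, 706]);
translate([498, 1086, 0]) cube([88, 88, 706]);
translate([912, 1086, 0]) cube([88, 88, 706]);
translate([586, 317, 600]) cube([326, 88, 106]);
translate([586, 1086, 600]) cube([326, 88, 106]);
translate([498, 405, 600]) cube([88, 681, 106]);
translate([912, 405, 600]) cube([88, 681, 106]);


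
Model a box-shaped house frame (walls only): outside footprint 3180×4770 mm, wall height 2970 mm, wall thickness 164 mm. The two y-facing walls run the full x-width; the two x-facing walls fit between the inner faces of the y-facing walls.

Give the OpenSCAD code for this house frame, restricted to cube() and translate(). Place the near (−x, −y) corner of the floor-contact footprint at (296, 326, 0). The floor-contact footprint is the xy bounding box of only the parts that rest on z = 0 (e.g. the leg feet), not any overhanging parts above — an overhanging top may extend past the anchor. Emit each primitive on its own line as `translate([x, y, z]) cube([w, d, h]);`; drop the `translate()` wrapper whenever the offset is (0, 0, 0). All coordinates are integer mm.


translate([296, 326, 0]) cube([3180, 164, 2970]);
translate([296, 4932, 0]) cube([3180, 164, 2970]);
translate([296, 490, 0]) cube([164, 4442, 2970]);
translate([3312, 490, 0]) cube([164, 4442, 2970]);


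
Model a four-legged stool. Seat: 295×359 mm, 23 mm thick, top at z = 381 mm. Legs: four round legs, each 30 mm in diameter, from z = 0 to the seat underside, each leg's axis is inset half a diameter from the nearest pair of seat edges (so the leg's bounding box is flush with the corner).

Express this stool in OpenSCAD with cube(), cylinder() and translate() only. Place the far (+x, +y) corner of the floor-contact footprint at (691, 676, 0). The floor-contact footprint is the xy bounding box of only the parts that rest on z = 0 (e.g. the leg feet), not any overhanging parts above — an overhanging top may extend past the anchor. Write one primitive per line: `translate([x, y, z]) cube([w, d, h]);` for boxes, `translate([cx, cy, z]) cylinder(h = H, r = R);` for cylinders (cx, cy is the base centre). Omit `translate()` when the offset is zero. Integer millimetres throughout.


translate([396, 317, 358]) cube([295, 359, 23]);
translate([411, 332, 0]) cylinder(h = 358, r = 15);
translate([676, 332, 0]) cylinder(h = 358, r = 15);
translate([411, 661, 0]) cylinder(h = 358, r = 15);
translate([676, 661, 0]) cylinder(h = 358, r = 15);


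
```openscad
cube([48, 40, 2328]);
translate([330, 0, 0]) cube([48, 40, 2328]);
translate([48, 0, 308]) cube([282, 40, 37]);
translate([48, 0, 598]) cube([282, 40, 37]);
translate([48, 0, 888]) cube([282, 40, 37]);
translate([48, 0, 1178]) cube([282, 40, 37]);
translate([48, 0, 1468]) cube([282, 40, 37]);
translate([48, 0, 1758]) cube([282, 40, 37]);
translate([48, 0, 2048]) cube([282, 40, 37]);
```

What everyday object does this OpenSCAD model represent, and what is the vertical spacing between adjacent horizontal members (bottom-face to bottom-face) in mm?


A ladder. The rung spacing is 290 mm.

Two tall 48×40 posts with 7 short bars between them — a ladder. Adjacent rungs sit at z = 308 and z = 598, so the spacing is 598 − 308 = 290 mm.


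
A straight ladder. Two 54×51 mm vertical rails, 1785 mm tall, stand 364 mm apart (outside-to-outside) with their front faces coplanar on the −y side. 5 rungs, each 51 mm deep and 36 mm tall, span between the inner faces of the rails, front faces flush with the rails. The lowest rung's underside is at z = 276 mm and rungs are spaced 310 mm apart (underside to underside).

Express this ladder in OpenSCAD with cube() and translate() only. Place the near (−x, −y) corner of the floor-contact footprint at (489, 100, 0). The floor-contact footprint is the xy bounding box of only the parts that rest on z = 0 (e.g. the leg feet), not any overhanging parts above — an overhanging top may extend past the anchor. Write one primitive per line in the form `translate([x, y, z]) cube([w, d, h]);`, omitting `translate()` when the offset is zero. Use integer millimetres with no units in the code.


// rung span = 364 - 2*54 = 256
// rung[k] z = 276 + k*310
translate([489, 100, 0]) cube([54, 51, 1785]);
translate([799, 100, 0]) cube([54, 51, 1785]);
translate([543, 100, 276]) cube([256, 51, 36]);
translate([543, 100, 586]) cube([256, 51, 36]);
translate([543, 100, 896]) cube([256, 51, 36]);
translate([543, 100, 1206]) cube([256, 51, 36]);
translate([543, 100, 1516]) cube([256, 51, 36]);


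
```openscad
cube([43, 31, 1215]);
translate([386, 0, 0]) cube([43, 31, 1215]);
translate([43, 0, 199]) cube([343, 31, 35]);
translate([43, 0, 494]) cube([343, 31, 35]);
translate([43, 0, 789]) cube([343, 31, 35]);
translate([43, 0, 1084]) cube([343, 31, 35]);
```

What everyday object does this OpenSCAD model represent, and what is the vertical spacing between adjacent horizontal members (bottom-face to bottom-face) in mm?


A ladder. The rung spacing is 295 mm.

Two tall 43×31 posts with 4 short bars between them — a ladder. Adjacent rungs sit at z = 199 and z = 494, so the spacing is 494 − 199 = 295 mm.


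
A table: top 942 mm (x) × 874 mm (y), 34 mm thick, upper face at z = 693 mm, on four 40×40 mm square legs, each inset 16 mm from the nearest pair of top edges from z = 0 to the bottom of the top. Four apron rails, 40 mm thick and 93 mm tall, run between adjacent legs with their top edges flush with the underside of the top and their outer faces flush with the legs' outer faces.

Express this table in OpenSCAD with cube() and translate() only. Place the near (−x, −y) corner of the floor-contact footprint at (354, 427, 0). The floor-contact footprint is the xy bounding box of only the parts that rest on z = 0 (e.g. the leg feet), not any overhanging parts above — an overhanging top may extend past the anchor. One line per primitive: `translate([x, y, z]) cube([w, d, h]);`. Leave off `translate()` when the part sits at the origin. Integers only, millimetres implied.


translate([338, 411, 659]) cube([942, 874, 34]);
translate([354, 427, 0]) cube([40, 40, 659]);
translate([1224, 427, 0]) cube([40, 40, 659]);
translate([354, 1229, 0]) cube([40, 40, 659]);
translate([1224, 1229, 0]) cube([40, 40, 659]);
translate([394, 427, 566]) cube([830, 40, 93]);
translate([394, 1229, 566]) cube([830, 40, 93]);
translate([354, 467, 566]) cube([40, 762, 93]);
translate([1224, 467, 566]) cube([40, 762, 93]);


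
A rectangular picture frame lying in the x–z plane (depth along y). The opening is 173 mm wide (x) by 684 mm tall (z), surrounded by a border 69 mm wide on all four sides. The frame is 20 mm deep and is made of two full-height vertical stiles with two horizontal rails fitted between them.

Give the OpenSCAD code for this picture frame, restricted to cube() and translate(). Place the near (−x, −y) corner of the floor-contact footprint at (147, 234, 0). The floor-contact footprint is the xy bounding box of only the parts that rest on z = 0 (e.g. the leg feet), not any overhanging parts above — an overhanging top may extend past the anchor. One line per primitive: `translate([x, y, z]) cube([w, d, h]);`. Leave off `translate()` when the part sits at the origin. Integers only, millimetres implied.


translate([147, 234, 0]) cube([69, 20, 822]);
translate([389, 234, 0]) cube([69, 20, 822]);
translate([216, 234, 0]) cube([173, 20, 69]);
translate([216, 234, 753]) cube([173, 20, 69]);
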